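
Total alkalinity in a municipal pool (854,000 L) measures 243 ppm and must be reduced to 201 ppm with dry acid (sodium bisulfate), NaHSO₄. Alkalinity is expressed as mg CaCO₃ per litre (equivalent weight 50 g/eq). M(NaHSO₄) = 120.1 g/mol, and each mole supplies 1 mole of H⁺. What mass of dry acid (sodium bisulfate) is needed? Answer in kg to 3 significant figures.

86.2 kg

Alkalinity to neutralize: (243 − 201) = 42 mg/L as CaCO₃ × 854,000 L = 35,870 g as CaCO₃.
Equivalents of H⁺ required: 35,870 ÷ 50 g/eq = 717.4 eq = 717.4 mol NaHSO₄.
Mass of NaHSO₄: 717.4 × 120.1 = 86,150 g.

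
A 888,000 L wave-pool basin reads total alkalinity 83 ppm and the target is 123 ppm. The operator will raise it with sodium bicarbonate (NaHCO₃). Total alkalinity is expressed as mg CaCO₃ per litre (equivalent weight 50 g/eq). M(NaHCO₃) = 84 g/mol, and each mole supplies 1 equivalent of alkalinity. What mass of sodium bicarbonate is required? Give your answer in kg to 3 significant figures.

59.7 kg

Alkalinity to add: (123 − 83) = 40 mg/L as CaCO₃ × 888,000 L = 35,520 g as CaCO₃.
Equivalents: 35,520 g ÷ 50 g/eq = 710.4 eq.
NaHCO₃ supplies 1 eq per mole → 710.4 mol.
Mass: 710.4 mol × 84 g/mol = 59,670 g.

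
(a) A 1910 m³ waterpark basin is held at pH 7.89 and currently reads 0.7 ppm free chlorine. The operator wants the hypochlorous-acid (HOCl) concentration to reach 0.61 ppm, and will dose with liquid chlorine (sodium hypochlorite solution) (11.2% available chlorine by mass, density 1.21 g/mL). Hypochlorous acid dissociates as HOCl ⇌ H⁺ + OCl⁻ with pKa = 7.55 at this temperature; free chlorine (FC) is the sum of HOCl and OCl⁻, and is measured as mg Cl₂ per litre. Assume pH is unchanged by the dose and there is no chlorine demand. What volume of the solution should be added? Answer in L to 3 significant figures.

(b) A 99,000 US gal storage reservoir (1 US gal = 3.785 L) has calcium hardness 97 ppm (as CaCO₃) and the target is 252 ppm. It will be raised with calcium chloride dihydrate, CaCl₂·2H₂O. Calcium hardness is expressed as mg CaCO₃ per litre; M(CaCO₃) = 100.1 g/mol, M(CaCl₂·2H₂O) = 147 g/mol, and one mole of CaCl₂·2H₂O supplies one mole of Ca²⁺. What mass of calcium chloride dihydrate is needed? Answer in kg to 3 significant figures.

(a) 17.5 L; (b) 85.3 kg

(a) Volume: 1910 m³ = 1,910,000 L.
(a) [OCl⁻]/[HOCl] = 10^(pH − pKa) = 10^(7.89 − 7.55) = 2.188; fraction as HOCl = 1/(1 + 2.188) = 0.3137.
(a) Free chlorine required for 0.61 ppm HOCl: 0.61 / 0.3137 = 1.945 ppm.
(a) FC to add: 1.945 − 0.7 = 1.245 mg/L as Cl₂.
(a) Cl₂ equivalent: 1.245 mg/L × 1,910,000 L = 2377 g.
(a) Product at 11.2% available Cl: 2377 / 0.112 = 21,220 g.
(a) Volume: 21,220 g ÷ 1.21 g/mL = 17,540 mL.

(b) Volume: 99,000 US gal × 3.785 L/gal = 374,715 L.
(b) Hardness to add: (252 − 97) = 155 mg/L as CaCO₃ × 374,715 L = 58,080 g as CaCO₃.
(b) Moles of Ca²⁺ (1 mol Ca²⁺ ≡ 1 mol CaCO₃): 58,080 / 100.1 g/mol = 580.2 mol.
(b) Mass of CaCl₂·2H₂O: 580.2 × 147 = 85,290 g.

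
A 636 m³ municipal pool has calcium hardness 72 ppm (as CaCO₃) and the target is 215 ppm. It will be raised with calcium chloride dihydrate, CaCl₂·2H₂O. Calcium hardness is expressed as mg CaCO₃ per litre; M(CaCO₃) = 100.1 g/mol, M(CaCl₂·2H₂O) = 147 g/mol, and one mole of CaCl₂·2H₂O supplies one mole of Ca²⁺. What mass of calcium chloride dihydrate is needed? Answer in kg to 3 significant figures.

Volume: 636 m³ = 636,000 L.
Hardness to add: (215 − 72) = 143 mg/L as CaCO₃ × 636,000 L = 90,950 g as CaCO₃.
Moles of Ca²⁺ (1 mol Ca²⁺ ≡ 1 mol CaCO₃): 90,950 / 100.1 g/mol = 908.6 mol.
Mass of CaCl₂·2H₂O: 908.6 × 147 = 133,600 g.

134 kg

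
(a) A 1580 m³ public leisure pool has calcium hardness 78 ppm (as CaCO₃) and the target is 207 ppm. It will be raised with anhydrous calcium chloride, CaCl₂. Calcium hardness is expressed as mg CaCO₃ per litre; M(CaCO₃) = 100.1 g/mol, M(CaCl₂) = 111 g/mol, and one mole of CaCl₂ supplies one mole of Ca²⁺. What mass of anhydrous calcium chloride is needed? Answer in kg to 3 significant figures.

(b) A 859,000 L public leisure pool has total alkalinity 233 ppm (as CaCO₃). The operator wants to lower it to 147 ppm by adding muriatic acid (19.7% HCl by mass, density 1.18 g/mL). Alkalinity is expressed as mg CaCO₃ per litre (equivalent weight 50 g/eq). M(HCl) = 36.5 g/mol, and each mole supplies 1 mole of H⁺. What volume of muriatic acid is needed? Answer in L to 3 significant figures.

(a) 226 kg; (b) 232 L

(a) Volume: 1580 m³ = 1,580,000 L.
(a) Hardness to add: (207 − 78) = 129 mg/L as CaCO₃ × 1,580,000 L = 203,800 g as CaCO₃.
(a) Moles of Ca²⁺ (1 mol Ca²⁺ ≡ 1 mol CaCO₃): 203,800 / 100.1 g/mol = 2036 mol.
(a) Mass of CaCl₂: 2036 × 111 = 226,000 g.

(b) Alkalinity to neutralize: (233 − 147) = 86 mg/L as CaCO₃ × 859,000 L = 73,870 g as CaCO₃.
(b) Equivalents of H⁺ required: 73,870 ÷ 50 g/eq = 1477 eq = 1477 mol HCl.
(b) Mass of HCl: 1477 × 36.5 = 53,930 g.
(b) Mass of 19.7% solution: 53,930 / 0.197 = 273,700 g.
(b) Volume: 273,700 g ÷ 1.18 g/mL = 232,000 mL.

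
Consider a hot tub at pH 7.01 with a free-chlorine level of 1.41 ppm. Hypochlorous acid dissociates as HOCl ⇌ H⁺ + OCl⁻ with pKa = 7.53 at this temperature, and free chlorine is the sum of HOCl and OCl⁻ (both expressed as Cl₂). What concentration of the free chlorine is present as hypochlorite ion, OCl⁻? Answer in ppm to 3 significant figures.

[OCl⁻]/[HOCl] = 10^(pH − pKa) = 10^(7.01 − 7.53) = 10^-0.52 = 0.302.
Fraction as HOCl = 1 / (1 + 0.302) = 0.7681.
OCl⁻ = (1 − 0.7681) × 1.41 ppm = 0.327 ppm.

0.327 ppm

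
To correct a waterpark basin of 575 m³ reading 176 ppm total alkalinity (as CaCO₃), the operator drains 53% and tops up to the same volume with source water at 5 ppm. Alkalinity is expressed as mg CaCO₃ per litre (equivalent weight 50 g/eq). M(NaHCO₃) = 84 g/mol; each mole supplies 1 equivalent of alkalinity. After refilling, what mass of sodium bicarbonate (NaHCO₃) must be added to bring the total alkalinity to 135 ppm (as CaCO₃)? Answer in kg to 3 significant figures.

47.9 kg

Volume: 575 m³ = 575,000 L.
After draining 53% and refilling: 176 × 0.47 + 5 × 0.53 = 85.37 ppm.
Deficit to target: 135 − 85.37 = 49.63 mg/L.
As CaCO₃: 49.63 mg/L × 575,000 L = 28,540 g; ÷ 50 g/eq ÷ 1 = 570.7 mol NaHCO₃.
Mass: 570.7 × 84 = 47,940 g.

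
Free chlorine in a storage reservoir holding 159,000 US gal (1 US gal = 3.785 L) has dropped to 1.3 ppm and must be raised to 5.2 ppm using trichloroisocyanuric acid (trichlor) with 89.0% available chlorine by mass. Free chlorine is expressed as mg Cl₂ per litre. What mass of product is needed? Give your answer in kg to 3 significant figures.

Volume: 159,000 US gal × 3.785 L/gal = 601,815 L.
Chlorine deficit: 5.2 − 1.3 = 3.9 ppm = 3.9 mg/L as Cl₂.
Cl₂ equivalent needed: 3.9 mg/L × 601,815 L = 2,347,000 mg = 2347 g.
Product at 89.0% available chlorine: 2347 / 0.89 = 2637 g.

2.64 kg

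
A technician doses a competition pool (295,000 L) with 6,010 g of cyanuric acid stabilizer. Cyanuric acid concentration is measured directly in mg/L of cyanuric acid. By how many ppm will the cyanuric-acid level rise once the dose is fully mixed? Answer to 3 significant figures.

Rise: 6,010 g / 295,000 L × 1000 = 20.37 mg/L.

20.4 ppm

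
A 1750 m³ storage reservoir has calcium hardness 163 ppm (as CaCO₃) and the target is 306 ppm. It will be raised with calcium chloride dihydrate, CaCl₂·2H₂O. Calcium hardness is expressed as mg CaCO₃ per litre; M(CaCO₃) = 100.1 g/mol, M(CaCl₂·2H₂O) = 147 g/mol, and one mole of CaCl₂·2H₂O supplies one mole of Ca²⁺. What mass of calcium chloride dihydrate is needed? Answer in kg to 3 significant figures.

Volume: 1750 m³ = 1,750,000 L.
Hardness to add: (306 − 163) = 143 mg/L as CaCO₃ × 1,750,000 L = 250,200 g as CaCO₃.
Moles of Ca²⁺ (1 mol Ca²⁺ ≡ 1 mol CaCO₃): 250,200 / 100.1 g/mol = 2500 mol.
Mass of CaCl₂·2H₂O: 2500 × 147 = 367,500 g.

368 kg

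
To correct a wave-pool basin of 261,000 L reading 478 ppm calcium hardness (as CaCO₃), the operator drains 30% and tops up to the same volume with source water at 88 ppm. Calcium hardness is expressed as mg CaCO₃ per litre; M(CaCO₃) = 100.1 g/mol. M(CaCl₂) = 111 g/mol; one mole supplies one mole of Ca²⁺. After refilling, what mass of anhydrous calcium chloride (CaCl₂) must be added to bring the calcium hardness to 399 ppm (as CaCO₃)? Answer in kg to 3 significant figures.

11.0 kg

After draining 30% and refilling: 478 × 0.70 + 88 × 0.30 = 361 ppm.
Deficit to target: 399 − 361 = 38 mg/L.
As CaCO₃: 38 mg/L × 261,000 L = 9918 g; ÷ 100.1 = 99.08 mol Ca²⁺.
Mass: 99.08 × 111 = 11,000 g.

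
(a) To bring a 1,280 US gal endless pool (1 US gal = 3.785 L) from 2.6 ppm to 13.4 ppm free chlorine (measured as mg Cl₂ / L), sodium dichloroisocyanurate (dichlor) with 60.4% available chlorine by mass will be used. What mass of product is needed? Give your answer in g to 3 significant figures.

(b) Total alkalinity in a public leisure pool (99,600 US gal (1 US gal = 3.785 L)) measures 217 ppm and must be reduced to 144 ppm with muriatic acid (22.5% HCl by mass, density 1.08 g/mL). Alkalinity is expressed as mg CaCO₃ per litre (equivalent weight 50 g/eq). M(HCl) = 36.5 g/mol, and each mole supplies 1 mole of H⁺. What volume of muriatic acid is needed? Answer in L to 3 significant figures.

(a) Volume: 1,280 US gal × 3.785 L/gal = 4,845 L.
(a) Chlorine deficit: 13.4 − 2.6 = 10.8 ppm = 10.8 mg/L as Cl₂.
(a) Cl₂ equivalent needed: 10.8 mg/L × 4,845 L = 52,320 mg = 52.32 g.
(a) Product at 60.4% available chlorine: 52.32 / 0.604 = 86.63 g.

(b) Volume: 99,600 US gal × 3.785 L/gal = 376,986 L.
(b) Alkalinity to neutralize: (217 − 144) = 73 mg/L as CaCO₃ × 376,986 L = 27,520 g as CaCO₃.
(b) Equivalents of H⁺ required: 27,520 ÷ 50 g/eq = 550.4 eq = 550.4 mol HCl.
(b) Mass of HCl: 550.4 × 36.5 = 20,090 g.
(b) Mass of 22.5% solution: 20,090 / 0.225 = 89,290 g.
(b) Volume: 89,290 g ÷ 1.08 g/mL = 82,670 mL.

(a) 86.6 g; (b) 82.7 L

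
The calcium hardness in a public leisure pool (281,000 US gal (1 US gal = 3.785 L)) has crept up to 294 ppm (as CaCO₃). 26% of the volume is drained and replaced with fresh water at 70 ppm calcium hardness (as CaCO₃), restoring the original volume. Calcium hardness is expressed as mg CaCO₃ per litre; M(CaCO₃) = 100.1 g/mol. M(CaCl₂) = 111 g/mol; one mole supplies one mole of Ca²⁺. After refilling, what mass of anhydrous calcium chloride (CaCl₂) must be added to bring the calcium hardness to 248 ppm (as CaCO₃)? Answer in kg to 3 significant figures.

Volume: 281,000 US gal × 3.785 L/gal = 1,063,585 L.
After draining 26% and refilling: 294 × 0.74 + 70 × 0.26 = 235.76 ppm.
Deficit to target: 248 − 235.76 = 12.24 mg/L.
As CaCO₃: 12.24 mg/L × 1,063,585 L = 13,020 g; ÷ 100.1 = 130.1 mol Ca²⁺.
Mass: 130.1 × 111 = 14,440 g.

14.4 kg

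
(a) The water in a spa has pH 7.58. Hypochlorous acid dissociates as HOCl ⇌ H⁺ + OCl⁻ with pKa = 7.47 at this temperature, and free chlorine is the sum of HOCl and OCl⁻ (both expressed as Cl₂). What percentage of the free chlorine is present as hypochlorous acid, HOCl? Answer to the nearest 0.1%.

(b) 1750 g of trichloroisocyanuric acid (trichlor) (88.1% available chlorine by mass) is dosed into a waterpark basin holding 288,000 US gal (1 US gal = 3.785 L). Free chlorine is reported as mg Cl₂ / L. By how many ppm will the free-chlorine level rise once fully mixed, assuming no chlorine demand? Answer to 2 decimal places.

(a) 43.7%; (b) 1.41 ppm

(a) [OCl⁻]/[HOCl] = 10^(pH − pKa) = 10^(7.58 − 7.47) = 10^0.11 = 1.288.
(a) Fraction as HOCl = 1 / (1 + 1.288) = 0.437.

(b) Volume: 288,000 US gal × 3.785 L/gal = 1,090,080 L.
(b) Available chlorine delivered: 1750 g × 0.881 = 1542 g as Cl₂.
(b) Concentration rise: 1542 g / 1,090,080 L = 1.414 mg/L = 1.41 ppm.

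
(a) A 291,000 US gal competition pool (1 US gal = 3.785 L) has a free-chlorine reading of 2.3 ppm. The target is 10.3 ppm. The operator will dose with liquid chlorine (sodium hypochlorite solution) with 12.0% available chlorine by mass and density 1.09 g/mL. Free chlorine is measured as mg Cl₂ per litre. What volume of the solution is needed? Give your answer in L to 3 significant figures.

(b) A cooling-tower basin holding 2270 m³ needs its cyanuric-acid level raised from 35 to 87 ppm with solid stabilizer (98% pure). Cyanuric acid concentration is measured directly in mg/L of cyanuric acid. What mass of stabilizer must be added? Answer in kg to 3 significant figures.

(a) 67.4 L; (b) 120 kg

(a) Volume: 291,000 US gal × 3.785 L/gal = 1,101,435 L.
(a) Chlorine deficit: 10.3 − 2.3 = 8 ppm = 8 mg/L as Cl₂.
(a) Cl₂ equivalent needed: 8 mg/L × 1,101,435 L = 8,811,000 mg = 8811 g.
(a) Product at 12.0% available chlorine: 8811 / 0.12 = 73,430 g.
(a) Volume at density 1.09 g/mL: 73,430 g ÷ 1.09 g/mL = 67,370 mL.

(b) Volume: 2270 m³ = 2,270,000 L.
(b) CYA to add: (87 − 35) = 52 mg/L × 2,270,000 L = 118,000 g cyanuric acid.
(b) At 98% purity: 118,000 / 0.98 = 120,400 g product.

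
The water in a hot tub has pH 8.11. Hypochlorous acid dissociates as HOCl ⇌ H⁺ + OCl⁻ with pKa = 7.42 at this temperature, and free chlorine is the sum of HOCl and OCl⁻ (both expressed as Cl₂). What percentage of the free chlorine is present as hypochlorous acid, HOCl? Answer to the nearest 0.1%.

17.0%

[OCl⁻]/[HOCl] = 10^(pH − pKa) = 10^(8.11 − 7.42) = 10^0.69 = 4.898.
Fraction as HOCl = 1 / (1 + 4.898) = 0.1696.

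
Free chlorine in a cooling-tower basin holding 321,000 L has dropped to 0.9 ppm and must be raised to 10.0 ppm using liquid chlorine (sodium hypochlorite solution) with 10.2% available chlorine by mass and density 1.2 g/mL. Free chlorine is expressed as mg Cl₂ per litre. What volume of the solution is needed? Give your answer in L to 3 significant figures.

23.9 L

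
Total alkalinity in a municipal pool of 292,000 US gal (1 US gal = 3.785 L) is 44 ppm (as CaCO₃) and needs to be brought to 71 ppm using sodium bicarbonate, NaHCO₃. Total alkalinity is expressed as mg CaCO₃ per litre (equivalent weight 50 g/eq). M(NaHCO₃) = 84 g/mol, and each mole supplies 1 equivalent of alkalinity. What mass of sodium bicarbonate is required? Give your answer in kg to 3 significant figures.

50.1 kg

Volume: 292,000 US gal × 3.785 L/gal = 1,105,220 L.
Alkalinity to add: (71 − 44) = 27 mg/L as CaCO₃ × 1,105,220 L = 29,840 g as CaCO₃.
Equivalents: 29,840 g ÷ 50 g/eq = 596.8 eq.
NaHCO₃ supplies 1 eq per mole → 596.8 mol.
Mass: 596.8 mol × 84 g/mol = 50,130 g.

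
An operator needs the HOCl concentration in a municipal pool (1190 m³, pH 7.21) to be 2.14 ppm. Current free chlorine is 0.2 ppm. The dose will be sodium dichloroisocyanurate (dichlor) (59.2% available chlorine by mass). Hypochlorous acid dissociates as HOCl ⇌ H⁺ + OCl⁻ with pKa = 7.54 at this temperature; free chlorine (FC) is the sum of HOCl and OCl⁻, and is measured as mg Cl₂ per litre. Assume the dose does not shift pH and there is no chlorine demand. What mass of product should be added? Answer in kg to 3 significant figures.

5.91 kg

Volume: 1190 m³ = 1,190,000 L.
[OCl⁻]/[HOCl] = 10^(pH − pKa) = 10^(7.21 − 7.54) = 0.4677; fraction as HOCl = 1/(1 + 0.4677) = 0.6813.
Free chlorine required for 2.14 ppm HOCl: 2.14 / 0.6813 = 3.141 ppm.
FC to add: 3.141 − 0.2 = 2.941 mg/L as Cl₂.
Cl₂ equivalent: 2.941 mg/L × 1,190,000 L = 3500 g.
Product at 59.2% available Cl: 3500 / 0.592 = 5912 g.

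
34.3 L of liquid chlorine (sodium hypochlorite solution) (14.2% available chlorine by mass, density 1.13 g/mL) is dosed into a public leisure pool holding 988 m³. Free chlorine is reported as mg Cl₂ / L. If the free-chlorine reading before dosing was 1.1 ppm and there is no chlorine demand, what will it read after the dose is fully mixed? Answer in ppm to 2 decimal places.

Volume: 988 m³ = 988,000 L.
Mass of solution: 34.3 L × 1000 mL/L × 1.13 g/mL = 38,760 g.
Available chlorine delivered: 38,760 g × 0.142 = 5504 g as Cl₂.
Concentration rise: 5504 g / 988,000 L = 5.571 mg/L = 5.57 ppm.
Final FC: 1.1 + 5.57 = 6.67 ppm.

6.67 ppm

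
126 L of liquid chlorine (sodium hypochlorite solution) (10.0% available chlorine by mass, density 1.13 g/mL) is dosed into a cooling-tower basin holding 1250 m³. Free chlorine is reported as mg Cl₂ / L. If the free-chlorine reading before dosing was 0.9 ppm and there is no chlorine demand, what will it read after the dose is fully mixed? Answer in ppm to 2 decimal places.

12.29 ppm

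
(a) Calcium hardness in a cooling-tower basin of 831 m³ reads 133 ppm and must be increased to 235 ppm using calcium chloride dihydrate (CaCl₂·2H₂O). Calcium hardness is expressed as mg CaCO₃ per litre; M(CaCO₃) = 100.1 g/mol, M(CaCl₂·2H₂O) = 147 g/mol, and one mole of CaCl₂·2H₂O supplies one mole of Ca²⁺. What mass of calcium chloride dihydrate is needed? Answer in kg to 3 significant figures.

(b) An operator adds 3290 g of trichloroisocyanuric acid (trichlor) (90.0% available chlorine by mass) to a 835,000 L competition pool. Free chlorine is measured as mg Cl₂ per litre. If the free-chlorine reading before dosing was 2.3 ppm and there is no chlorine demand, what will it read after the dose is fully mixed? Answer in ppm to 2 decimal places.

(a) Volume: 831 m³ = 831,000 L.
(a) Hardness to add: (235 − 133) = 102 mg/L as CaCO₃ × 831,000 L = 84,760 g as CaCO₃.
(a) Moles of Ca²⁺ (1 mol Ca²⁺ ≡ 1 mol CaCO₃): 84,760 / 100.1 g/mol = 846.8 mol.
(a) Mass of CaCl₂·2H₂O: 846.8 × 147 = 124,500 g.

(b) Available chlorine delivered: 3290 g × 0.9 = 2961 g as Cl₂.
(b) Concentration rise: 2961 g / 835,000 L = 3.546 mg/L = 3.55 ppm.
(b) Final FC: 2.3 + 3.55 = 5.85 ppm.

(a) 124 kg; (b) 5.85 ppm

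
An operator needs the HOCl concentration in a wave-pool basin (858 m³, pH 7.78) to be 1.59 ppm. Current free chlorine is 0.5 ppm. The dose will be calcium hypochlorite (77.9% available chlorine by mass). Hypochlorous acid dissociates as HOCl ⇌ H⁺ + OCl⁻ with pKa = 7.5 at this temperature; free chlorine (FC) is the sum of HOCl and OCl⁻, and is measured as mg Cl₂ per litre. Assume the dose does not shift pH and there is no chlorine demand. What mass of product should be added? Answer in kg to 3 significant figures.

4.54 kg

Volume: 858 m³ = 858,000 L.
[OCl⁻]/[HOCl] = 10^(pH − pKa) = 10^(7.78 − 7.5) = 1.905; fraction as HOCl = 1/(1 + 1.905) = 0.3442.
Free chlorine required for 1.59 ppm HOCl: 1.59 / 0.3442 = 4.62 ppm.
FC to add: 4.62 − 0.5 = 4.12 mg/L as Cl₂.
Cl₂ equivalent: 4.12 mg/L × 858,000 L = 3535 g.
Product at 77.9% available Cl: 3535 / 0.779 = 4537 g.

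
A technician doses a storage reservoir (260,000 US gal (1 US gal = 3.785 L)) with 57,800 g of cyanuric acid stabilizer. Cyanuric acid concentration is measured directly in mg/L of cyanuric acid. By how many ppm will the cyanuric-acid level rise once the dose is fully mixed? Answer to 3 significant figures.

Volume: 260,000 US gal × 3.785 L/gal = 984,100 L.
Rise: 57,800 g / 984,100 L × 1000 = 58.73 mg/L.

58.7 ppm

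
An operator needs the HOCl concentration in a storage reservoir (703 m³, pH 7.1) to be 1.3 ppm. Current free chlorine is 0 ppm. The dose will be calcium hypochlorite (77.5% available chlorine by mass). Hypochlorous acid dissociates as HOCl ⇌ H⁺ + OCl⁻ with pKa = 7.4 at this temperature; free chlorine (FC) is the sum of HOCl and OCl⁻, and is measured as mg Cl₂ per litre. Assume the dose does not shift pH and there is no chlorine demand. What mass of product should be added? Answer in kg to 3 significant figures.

Volume: 703 m³ = 703,000 L.
[OCl⁻]/[HOCl] = 10^(pH − pKa) = 10^(7.1 − 7.4) = 0.5012; fraction as HOCl = 1/(1 + 0.5012) = 0.6661.
Free chlorine required for 1.3 ppm HOCl: 1.3 / 0.6661 = 1.952 ppm.
FC to add: 1.952 − 0 = 1.952 mg/L as Cl₂.
Cl₂ equivalent: 1.952 mg/L × 703,000 L = 1372 g.
Product at 77.5% available Cl: 1372 / 0.775 = 1770 g.

1.77 kg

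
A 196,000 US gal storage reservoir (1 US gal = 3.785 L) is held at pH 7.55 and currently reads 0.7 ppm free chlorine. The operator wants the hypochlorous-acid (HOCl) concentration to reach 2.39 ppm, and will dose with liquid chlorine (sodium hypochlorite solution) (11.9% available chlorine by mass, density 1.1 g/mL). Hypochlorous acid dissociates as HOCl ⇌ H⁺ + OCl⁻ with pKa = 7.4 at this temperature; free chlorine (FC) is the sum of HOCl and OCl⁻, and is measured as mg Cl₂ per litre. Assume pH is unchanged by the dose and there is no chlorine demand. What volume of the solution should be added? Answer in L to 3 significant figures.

28.7 L

Volume: 196,000 US gal × 3.785 L/gal = 741,860 L.
[OCl⁻]/[HOCl] = 10^(pH − pKa) = 10^(7.55 − 7.4) = 1.413; fraction as HOCl = 1/(1 + 1.413) = 0.4145.
Free chlorine required for 2.39 ppm HOCl: 2.39 / 0.4145 = 5.766 ppm.
FC to add: 5.766 − 0.7 = 5.066 mg/L as Cl₂.
Cl₂ equivalent: 5.066 mg/L × 741,860 L = 3758 g.
Product at 11.9% available Cl: 3758 / 0.119 = 31,580 g.
Volume: 31,580 g ÷ 1.1 g/mL = 28,710 mL.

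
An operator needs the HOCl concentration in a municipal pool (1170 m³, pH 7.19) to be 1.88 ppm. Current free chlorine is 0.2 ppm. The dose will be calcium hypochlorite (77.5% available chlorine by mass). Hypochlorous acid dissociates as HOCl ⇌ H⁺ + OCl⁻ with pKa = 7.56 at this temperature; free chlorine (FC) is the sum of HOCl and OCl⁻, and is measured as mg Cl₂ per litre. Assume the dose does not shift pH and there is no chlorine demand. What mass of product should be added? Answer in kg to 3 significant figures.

Volume: 1170 m³ = 1,170,000 L.
[OCl⁻]/[HOCl] = 10^(pH − pKa) = 10^(7.19 − 7.56) = 0.4266; fraction as HOCl = 1/(1 + 0.4266) = 0.701.
Free chlorine required for 1.88 ppm HOCl: 1.88 / 0.701 = 2.682 ppm.
FC to add: 2.682 − 0.2 = 2.482 mg/L as Cl₂.
Cl₂ equivalent: 2.482 mg/L × 1,170,000 L = 2904 g.
Product at 77.5% available Cl: 2904 / 0.775 = 3747 g.

3.75 kg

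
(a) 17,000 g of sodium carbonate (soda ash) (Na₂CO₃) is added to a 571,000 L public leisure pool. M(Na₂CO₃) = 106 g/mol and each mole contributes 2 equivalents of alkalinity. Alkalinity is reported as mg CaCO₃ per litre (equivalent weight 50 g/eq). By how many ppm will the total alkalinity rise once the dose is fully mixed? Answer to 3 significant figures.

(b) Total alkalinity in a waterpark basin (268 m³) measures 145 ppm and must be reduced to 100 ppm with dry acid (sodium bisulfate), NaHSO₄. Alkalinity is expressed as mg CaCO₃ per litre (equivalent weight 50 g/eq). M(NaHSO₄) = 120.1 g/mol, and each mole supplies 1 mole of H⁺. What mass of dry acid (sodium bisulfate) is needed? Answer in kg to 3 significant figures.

(a) 28.1 ppm; (b) 29.0 kg

(a) Moles of Na₂CO₃: 17,000 g ÷ 106 g/mol = 160.4 mol → 320.8 eq of alkalinity.
(a) As CaCO₃: 320.8 eq × 50 g/eq = 16,040 g.
(a) Rise: 16,040 g / 571,000 L × 1000 = 28.09 mg/L.

(b) Volume: 268 m³ = 268,000 L.
(b) Alkalinity to neutralize: (145 − 100) = 45 mg/L as CaCO₃ × 268,000 L = 12,060 g as CaCO₃.
(b) Equivalents of H⁺ required: 12,060 ÷ 50 g/eq = 241.2 eq = 241.2 mol NaHSO₄.
(b) Mass of NaHSO₄: 241.2 × 120.1 = 28,970 g.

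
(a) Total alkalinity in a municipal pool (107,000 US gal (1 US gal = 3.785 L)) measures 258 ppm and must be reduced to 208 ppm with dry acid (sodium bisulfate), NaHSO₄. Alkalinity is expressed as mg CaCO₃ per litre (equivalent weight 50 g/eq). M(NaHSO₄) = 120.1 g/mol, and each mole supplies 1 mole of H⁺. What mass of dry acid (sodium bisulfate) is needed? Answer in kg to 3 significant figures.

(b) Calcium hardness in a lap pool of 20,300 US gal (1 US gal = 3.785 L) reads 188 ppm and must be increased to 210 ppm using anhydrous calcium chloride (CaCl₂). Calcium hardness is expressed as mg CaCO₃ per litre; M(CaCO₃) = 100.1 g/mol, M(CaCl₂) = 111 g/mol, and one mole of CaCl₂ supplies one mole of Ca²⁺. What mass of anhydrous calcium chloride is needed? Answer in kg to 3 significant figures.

(a) 48.6 kg; (b) 1.87 kg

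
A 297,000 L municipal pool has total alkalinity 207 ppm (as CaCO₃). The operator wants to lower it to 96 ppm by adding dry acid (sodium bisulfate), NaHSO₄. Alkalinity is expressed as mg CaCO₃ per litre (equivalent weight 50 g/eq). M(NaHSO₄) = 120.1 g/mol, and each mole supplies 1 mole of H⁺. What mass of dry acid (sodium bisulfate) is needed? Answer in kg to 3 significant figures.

Alkalinity to neutralize: (207 − 96) = 111 mg/L as CaCO₃ × 297,000 L = 32,970 g as CaCO₃.
Equivalents of H⁺ required: 32,970 ÷ 50 g/eq = 659.3 eq = 659.3 mol NaHSO₄.
Mass of NaHSO₄: 659.3 × 120.1 = 79,190 g.

79.2 kg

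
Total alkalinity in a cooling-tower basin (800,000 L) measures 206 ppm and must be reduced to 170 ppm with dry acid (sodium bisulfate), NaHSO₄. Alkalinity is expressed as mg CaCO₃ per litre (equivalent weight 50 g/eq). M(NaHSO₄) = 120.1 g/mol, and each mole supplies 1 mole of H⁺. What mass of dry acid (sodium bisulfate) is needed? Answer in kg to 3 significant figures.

Alkalinity to neutralize: (206 − 170) = 36 mg/L as CaCO₃ × 800,000 L = 28,800 g as CaCO₃.
Equivalents of H⁺ required: 28,800 ÷ 50 g/eq = 576 eq = 576 mol NaHSO₄.
Mass of NaHSO₄: 576 × 120.1 = 69,180 g.

69.2 kg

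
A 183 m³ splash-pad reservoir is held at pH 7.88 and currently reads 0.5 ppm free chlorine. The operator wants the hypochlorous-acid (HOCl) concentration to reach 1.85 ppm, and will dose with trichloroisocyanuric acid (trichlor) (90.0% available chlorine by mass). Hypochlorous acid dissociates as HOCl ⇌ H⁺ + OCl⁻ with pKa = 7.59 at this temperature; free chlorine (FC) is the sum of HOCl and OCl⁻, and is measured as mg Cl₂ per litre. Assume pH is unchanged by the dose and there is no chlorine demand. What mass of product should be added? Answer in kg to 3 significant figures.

1.01 kg

Volume: 183 m³ = 183,000 L.
[OCl⁻]/[HOCl] = 10^(pH − pKa) = 10^(7.88 − 7.59) = 1.95; fraction as HOCl = 1/(1 + 1.95) = 0.339.
Free chlorine required for 1.85 ppm HOCl: 1.85 / 0.339 = 5.457 ppm.
FC to add: 5.457 − 0.5 = 4.957 mg/L as Cl₂.
Cl₂ equivalent: 4.957 mg/L × 183,000 L = 907.2 g.
Product at 90.0% available Cl: 907.2 / 0.9 = 1008 g.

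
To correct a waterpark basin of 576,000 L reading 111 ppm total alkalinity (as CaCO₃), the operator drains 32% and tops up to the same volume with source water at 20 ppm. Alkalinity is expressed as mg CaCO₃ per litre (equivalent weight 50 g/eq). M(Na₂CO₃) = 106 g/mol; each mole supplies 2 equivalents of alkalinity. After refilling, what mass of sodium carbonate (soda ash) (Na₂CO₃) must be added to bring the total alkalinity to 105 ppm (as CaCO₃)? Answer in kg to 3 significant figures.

After draining 32% and refilling: 111 × 0.68 + 20 × 0.32 = 81.88 ppm.
Deficit to target: 105 − 81.88 = 23.12 mg/L.
As CaCO₃: 23.12 mg/L × 576,000 L = 13,320 g; ÷ 50 g/eq ÷ 2 = 133.2 mol Na₂CO₃.
Mass: 133.2 × 106 = 14,120 g.

14.1 kg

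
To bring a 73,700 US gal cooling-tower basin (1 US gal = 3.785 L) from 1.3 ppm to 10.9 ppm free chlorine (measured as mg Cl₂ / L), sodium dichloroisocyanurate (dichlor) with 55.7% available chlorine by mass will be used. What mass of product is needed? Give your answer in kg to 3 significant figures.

4.81 kg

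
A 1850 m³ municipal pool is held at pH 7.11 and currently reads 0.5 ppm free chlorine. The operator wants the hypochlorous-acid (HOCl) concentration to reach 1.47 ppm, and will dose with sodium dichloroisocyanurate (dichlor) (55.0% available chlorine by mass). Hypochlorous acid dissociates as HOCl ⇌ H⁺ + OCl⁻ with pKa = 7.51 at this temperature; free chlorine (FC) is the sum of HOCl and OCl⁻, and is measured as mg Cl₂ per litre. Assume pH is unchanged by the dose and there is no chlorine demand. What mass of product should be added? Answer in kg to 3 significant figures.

5.23 kg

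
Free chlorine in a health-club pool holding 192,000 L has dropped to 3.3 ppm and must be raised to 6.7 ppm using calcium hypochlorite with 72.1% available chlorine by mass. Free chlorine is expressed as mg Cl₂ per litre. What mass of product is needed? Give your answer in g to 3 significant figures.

905 g

Chlorine deficit: 6.7 − 3.3 = 3.4 ppm = 3.4 mg/L as Cl₂.
Cl₂ equivalent needed: 3.4 mg/L × 192,000 L = 652,800 mg = 652.8 g.
Product at 72.1% available chlorine: 652.8 / 0.721 = 905.4 g.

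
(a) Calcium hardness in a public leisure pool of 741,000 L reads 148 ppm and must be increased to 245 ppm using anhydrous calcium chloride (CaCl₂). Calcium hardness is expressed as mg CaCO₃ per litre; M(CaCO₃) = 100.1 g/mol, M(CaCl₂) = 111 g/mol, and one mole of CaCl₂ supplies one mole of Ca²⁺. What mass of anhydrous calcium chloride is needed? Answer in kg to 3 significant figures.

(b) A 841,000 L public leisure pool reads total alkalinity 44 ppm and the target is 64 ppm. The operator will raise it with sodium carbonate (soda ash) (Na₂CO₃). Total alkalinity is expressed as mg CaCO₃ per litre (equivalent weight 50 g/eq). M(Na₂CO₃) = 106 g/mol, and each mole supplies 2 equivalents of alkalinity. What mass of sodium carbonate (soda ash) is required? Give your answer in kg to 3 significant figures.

(a) 79.7 kg; (b) 17.8 kg

(a) Hardness to add: (245 − 148) = 97 mg/L as CaCO₃ × 741,000 L = 71,880 g as CaCO₃.
(a) Moles of Ca²⁺ (1 mol Ca²⁺ ≡ 1 mol CaCO₃): 71,880 / 100.1 g/mol = 718.1 mol.
(a) Mass of CaCl₂: 718.1 × 111 = 79,700 g.

(b) Alkalinity to add: (64 − 44) = 20 mg/L as CaCO₃ × 841,000 L = 16,820 g as CaCO₃.
(b) Equivalents: 16,820 g ÷ 50 g/eq = 336.4 eq.
(b) Each mole of Na₂CO₃ supplies 2 eq, so 336.4 / 2 = 168.2 mol.
(b) Mass: 168.2 mol × 106 g/mol = 17,830 g.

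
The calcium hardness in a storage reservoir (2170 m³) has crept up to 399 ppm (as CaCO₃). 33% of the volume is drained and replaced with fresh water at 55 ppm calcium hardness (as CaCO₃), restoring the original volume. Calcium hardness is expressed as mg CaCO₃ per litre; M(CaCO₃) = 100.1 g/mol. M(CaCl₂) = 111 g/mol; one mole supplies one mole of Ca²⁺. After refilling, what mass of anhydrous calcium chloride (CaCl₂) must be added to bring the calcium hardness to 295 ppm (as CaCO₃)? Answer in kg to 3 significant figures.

Volume: 2170 m³ = 2,170,000 L.
After draining 33% and refilling: 399 × 0.67 + 55 × 0.33 = 285.48 ppm.
Deficit to target: 295 − 285.48 = 9.52 mg/L.
As CaCO₃: 9.52 mg/L × 2,170,000 L = 20,660 g; ÷ 100.1 = 206.4 mol Ca²⁺.
Mass: 206.4 × 111 = 22,910 g.

22.9 kg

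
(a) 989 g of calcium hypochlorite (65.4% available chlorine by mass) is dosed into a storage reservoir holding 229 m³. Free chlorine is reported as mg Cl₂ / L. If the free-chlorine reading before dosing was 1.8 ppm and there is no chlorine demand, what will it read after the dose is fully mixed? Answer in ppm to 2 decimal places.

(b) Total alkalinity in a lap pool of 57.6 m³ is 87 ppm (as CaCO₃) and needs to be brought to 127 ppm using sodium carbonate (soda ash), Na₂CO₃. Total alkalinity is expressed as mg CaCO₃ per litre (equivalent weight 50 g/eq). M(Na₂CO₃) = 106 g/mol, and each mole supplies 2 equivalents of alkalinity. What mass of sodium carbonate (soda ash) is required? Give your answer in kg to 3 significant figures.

(a) 4.62 ppm; (b) 2.44 kg

(a) Volume: 229 m³ = 229,000 L.
(a) Available chlorine delivered: 989 g × 0.654 = 646.8 g as Cl₂.
(a) Concentration rise: 646.8 g / 229,000 L = 2.824 mg/L = 2.82 ppm.
(a) Final FC: 1.8 + 2.82 = 4.62 ppm.

(b) Volume: 57.6 m³ = 57,600 L.
(b) Alkalinity to add: (127 − 87) = 40 mg/L as CaCO₃ × 57,600 L = 2304 g as CaCO₃.
(b) Equivalents: 2304 g ÷ 50 g/eq = 46.08 eq.
(b) Each mole of Na₂CO₃ supplies 2 eq, so 46.08 / 2 = 23.04 mol.
(b) Mass: 23.04 mol × 106 g/mol = 2442 g.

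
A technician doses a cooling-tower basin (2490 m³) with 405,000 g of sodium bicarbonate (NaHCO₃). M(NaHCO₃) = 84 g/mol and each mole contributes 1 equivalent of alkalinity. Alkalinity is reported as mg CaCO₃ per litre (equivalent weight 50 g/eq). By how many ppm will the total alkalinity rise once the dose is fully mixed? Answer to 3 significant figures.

Volume: 2490 m³ = 2,490,000 L.
Moles of NaHCO₃: 405,000 g ÷ 84 g/mol = 4821 mol → 4821 eq of alkalinity.
As CaCO₃: 4821 eq × 50 g/eq = 241,100 g.
Rise: 241,100 g / 2,490,000 L × 1000 = 96.82 mg/L.

96.8 ppm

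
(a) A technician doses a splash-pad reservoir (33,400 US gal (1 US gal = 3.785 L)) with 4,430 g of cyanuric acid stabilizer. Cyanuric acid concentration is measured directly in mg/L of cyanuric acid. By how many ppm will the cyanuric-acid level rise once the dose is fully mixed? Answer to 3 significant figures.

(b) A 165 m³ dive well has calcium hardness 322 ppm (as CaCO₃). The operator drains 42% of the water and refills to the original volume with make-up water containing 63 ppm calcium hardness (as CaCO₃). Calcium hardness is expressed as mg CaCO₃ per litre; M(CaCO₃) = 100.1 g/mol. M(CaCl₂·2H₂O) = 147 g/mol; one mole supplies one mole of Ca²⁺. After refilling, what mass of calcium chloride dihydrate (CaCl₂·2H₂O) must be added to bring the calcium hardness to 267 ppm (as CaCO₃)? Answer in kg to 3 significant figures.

(a) Volume: 33,400 US gal × 3.785 L/gal = 126,419 L.
(a) Rise: 4,430 g / 126,419 L × 1000 = 35.04 mg/L.

(b) Volume: 165 m³ = 165,000 L.
(b) After draining 42% and refilling: 322 × 0.58 + 63 × 0.42 = 213.22 ppm.
(b) Deficit to target: 267 − 213.22 = 53.78 mg/L.
(b) As CaCO₃: 53.78 mg/L × 165,000 L = 8874 g; ÷ 100.1 = 88.65 mol Ca²⁺.
(b) Mass: 88.65 × 147 = 13,030 g.

(a) 35.0 ppm; (b) 13.0 kg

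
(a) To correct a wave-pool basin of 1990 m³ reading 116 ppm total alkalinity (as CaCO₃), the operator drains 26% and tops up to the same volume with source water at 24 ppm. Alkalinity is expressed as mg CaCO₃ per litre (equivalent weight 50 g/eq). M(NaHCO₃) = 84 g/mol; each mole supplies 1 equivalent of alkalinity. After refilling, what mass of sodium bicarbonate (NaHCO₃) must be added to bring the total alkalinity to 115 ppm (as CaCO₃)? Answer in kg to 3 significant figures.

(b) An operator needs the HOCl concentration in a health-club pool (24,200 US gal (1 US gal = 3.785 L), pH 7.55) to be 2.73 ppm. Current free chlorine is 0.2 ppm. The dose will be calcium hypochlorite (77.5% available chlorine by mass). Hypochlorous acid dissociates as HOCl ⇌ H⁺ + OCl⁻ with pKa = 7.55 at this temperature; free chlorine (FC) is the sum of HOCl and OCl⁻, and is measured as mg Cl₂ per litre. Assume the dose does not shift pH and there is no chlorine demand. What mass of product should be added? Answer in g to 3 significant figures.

(a) 76.6 kg; (b) 622 g

(a) Volume: 1990 m³ = 1,990,000 L.
(a) After draining 26% and refilling: 116 × 0.74 + 24 × 0.26 = 92.08 ppm.
(a) Deficit to target: 115 − 92.08 = 22.92 mg/L.
(a) As CaCO₃: 22.92 mg/L × 1,990,000 L = 45,610 g; ÷ 50 g/eq ÷ 1 = 912.2 mol NaHCO₃.
(a) Mass: 912.2 × 84 = 76,630 g.

(b) Volume: 24,200 US gal × 3.785 L/gal = 91,597 L.
(b) [OCl⁻]/[HOCl] = 10^(pH − pKa) = 10^(7.55 − 7.55) = 1; fraction as HOCl = 1/(1 + 1) = 0.5.
(b) Free chlorine required for 2.73 ppm HOCl: 2.73 / 0.5 = 5.46 ppm.
(b) FC to add: 5.46 − 0.2 = 5.26 mg/L as Cl₂.
(b) Cl₂ equivalent: 5.26 mg/L × 91,597 L = 481.8 g.
(b) Product at 77.5% available Cl: 481.8 / 0.775 = 621.7 g.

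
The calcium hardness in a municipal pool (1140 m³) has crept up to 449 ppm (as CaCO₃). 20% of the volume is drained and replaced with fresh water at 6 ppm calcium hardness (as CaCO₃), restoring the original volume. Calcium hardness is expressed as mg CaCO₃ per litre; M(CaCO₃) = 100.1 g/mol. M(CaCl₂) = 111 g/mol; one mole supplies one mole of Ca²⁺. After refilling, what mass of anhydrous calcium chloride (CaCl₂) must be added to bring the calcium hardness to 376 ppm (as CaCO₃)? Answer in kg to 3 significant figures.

19.7 kg

Volume: 1140 m³ = 1,140,000 L.
After draining 20% and refilling: 449 × 0.80 + 6 × 0.20 = 360.4 ppm.
Deficit to target: 376 − 360.4 = 15.6 mg/L.
As CaCO₃: 15.6 mg/L × 1,140,000 L = 17,780 g; ÷ 100.1 = 177.7 mol Ca²⁺.
Mass: 177.7 × 111 = 19,720 g.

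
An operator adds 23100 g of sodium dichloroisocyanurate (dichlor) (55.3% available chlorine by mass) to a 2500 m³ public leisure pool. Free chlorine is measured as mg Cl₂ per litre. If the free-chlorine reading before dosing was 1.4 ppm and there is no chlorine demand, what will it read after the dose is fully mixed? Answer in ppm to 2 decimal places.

6.51 ppm

Volume: 2500 m³ = 2,500,000 L.
Available chlorine delivered: 23,100 g × 0.553 = 12,770 g as Cl₂.
Concentration rise: 12,770 g / 2,500,000 L = 5.11 mg/L = 5.11 ppm.
Final FC: 1.4 + 5.11 = 6.51 ppm.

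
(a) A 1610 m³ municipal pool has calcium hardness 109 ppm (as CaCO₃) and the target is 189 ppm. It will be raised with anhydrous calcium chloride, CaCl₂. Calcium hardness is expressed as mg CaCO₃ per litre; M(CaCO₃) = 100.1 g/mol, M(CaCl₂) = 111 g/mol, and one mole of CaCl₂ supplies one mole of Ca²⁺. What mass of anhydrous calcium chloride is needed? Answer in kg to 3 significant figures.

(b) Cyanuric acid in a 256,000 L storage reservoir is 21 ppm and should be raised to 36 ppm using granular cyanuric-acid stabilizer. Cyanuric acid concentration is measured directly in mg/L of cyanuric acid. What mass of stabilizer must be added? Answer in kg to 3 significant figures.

(a) 143 kg; (b) 3.84 kg

(a) Volume: 1610 m³ = 1,610,000 L.
(a) Hardness to add: (189 − 109) = 80 mg/L as CaCO₃ × 1,610,000 L = 128,800 g as CaCO₃.
(a) Moles of Ca²⁺ (1 mol Ca²⁺ ≡ 1 mol CaCO₃): 128,800 / 100.1 g/mol = 1287 mol.
(a) Mass of CaCl₂: 1287 × 111 = 142,800 g.

(b) CYA to add: (36 − 21) = 15 mg/L × 256,000 L = 3840 g cyanuric acid.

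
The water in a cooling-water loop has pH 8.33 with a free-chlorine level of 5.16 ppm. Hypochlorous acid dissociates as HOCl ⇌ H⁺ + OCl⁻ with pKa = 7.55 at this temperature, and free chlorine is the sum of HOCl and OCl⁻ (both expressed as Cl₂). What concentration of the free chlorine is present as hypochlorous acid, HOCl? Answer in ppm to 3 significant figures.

0.734 ppm

[OCl⁻]/[HOCl] = 10^(pH − pKa) = 10^(8.33 − 7.55) = 10^0.78 = 6.026.
Fraction as HOCl = 1 / (1 + 6.026) = 0.1423.
HOCl = 0.1423 × 5.16 ppm = 0.7345 ppm.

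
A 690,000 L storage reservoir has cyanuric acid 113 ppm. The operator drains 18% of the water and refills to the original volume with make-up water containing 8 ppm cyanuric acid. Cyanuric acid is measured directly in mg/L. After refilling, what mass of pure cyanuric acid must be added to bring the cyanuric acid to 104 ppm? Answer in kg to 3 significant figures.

After draining 18% and refilling: 113 × 0.82 + 8 × 0.18 = 94.1 ppm.
Deficit to target: 104 − 94.1 = 9.9 mg/L.
Mass: 9.9 mg/L × 690,000 L = 6831 g cyanuric acid.

6.83 kg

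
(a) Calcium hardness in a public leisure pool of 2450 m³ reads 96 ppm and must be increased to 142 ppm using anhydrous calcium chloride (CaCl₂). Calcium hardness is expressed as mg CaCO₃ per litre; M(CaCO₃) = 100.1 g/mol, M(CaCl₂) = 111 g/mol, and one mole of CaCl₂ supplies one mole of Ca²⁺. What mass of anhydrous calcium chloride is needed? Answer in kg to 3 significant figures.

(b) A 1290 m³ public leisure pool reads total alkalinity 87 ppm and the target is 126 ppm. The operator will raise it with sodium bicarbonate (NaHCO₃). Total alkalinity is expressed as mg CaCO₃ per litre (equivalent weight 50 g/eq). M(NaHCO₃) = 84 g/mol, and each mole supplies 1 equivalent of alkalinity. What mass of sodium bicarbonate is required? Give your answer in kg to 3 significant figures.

(a) 125 kg; (b) 84.5 kg

(a) Volume: 2450 m³ = 2,450,000 L.
(a) Hardness to add: (142 − 96) = 46 mg/L as CaCO₃ × 2,450,000 L = 112,700 g as CaCO₃.
(a) Moles of Ca²⁺ (1 mol Ca²⁺ ≡ 1 mol CaCO₃): 112,700 / 100.1 g/mol = 1126 mol.
(a) Mass of CaCl₂: 1126 × 111 = 125,000 g.

(b) Volume: 1290 m³ = 1,290,000 L.
(b) Alkalinity to add: (126 − 87) = 39 mg/L as CaCO₃ × 1,290,000 L = 50,310 g as CaCO₃.
(b) Equivalents: 50,310 g ÷ 50 g/eq = 1006 eq.
(b) NaHCO₃ supplies 1 eq per mole → 1006 mol.
(b) Mass: 1006 mol × 84 g/mol = 84,520 g.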